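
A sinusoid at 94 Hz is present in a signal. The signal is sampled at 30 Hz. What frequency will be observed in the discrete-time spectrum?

4 Hz

94 Hz mod fs = 4 Hz.
4 Hz ≤ fs/2 = 15 Hz, appears at 4 Hz.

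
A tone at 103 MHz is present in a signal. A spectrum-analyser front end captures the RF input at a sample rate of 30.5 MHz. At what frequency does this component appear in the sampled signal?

103 MHz mod fs = 11.5 MHz.
11.5 MHz ≤ fs/2 = 15.25 MHz, appears at 11.5 MHz.

11.5 MHz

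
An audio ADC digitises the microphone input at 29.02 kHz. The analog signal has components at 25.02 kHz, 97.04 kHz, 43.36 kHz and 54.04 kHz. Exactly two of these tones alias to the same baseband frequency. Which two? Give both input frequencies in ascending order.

25.02 kHz, 54.04 kHz

fs/2 = 14.51 kHz.
25.02 kHz > fs/2 = 14.51 kHz, folds to fs − 25.02 kHz = 4 kHz.
97.04 kHz mod fs = 9.98 kHz.
9.98 kHz ≤ fs/2 = 14.51 kHz, appears at 9.98 kHz.
43.36 kHz mod fs = 14.34 kHz.
14.34 kHz ≤ fs/2 = 14.51 kHz, appears at 14.34 kHz.
54.04 kHz mod fs = 25.02 kHz.
25.02 kHz > fs/2 = 14.51 kHz, folds to fs − 25.02 kHz = 4 kHz.
25.02 kHz and 54.04 kHz both map to 4 kHz.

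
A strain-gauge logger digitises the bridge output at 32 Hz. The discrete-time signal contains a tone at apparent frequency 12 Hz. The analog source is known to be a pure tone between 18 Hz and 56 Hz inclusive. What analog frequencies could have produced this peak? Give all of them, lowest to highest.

20 Hz, 44 Hz, 52 Hz

Frequencies that alias to 12 Hz are k·fs ± 12 Hz for integer k ≥ 0.
k=0: 12 Hz.
k=1: 20 Hz, 44 Hz.
k=2: 52 Hz, 76 Hz.
k=3: 84 Hz, 108 Hz.
Within [18 Hz, 56 Hz]: 20 Hz, 44 Hz, 52 Hz.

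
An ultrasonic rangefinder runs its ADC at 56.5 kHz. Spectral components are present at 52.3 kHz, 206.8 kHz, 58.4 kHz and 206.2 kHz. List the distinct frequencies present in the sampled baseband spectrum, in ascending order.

fs/2 = 28.25 kHz.
52.3 kHz > fs/2 = 28.25 kHz, folds to fs − 52.3 kHz = 4.2 kHz.
206.8 kHz mod fs = 37.3 kHz.
37.3 kHz > fs/2 = 28.25 kHz, folds to fs − 37.3 kHz = 19.2 kHz.
58.4 kHz mod fs = 1.9 kHz.
1.9 kHz ≤ fs/2 = 28.25 kHz, appears at 1.9 kHz.
206.2 kHz mod fs = 36.7 kHz.
36.7 kHz > fs/2 = 28.25 kHz, folds to fs − 36.7 kHz = 19.8 kHz.
Distinct values: {1.9 kHz, 4.2 kHz, 19.2 kHz, 19.8 kHz}.

1.9 kHz, 4.2 kHz, 19.2 kHz, 19.8 kHz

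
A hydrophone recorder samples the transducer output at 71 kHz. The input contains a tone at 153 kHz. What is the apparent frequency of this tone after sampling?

153 kHz mod fs = 11 kHz.
11 kHz ≤ fs/2 = 35.5 kHz, appears at 11 kHz.

11 kHz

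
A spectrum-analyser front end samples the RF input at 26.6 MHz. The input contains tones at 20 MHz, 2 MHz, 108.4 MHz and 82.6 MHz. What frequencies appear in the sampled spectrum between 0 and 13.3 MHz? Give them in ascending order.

2 MHz, 2.8 MHz, 6.6 MHz

fs/2 = 13.3 MHz.
20 MHz > fs/2 = 13.3 MHz, folds to fs − 20 MHz = 6.6 MHz.
2 MHz ≤ fs/2 = 13.3 MHz, passes unchanged.
108.4 MHz mod fs = 2 MHz.
2 MHz ≤ fs/2 = 13.3 MHz, appears at 2 MHz.
82.6 MHz mod fs = 2.8 MHz.
2.8 MHz ≤ fs/2 = 13.3 MHz, appears at 2.8 MHz.
Distinct values: {2 MHz, 2.8 MHz, 6.6 MHz}.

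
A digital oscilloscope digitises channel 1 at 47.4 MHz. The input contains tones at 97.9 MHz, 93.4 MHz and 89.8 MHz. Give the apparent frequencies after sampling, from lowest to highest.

fs/2 = 23.7 MHz.
97.9 MHz mod fs = 3.1 MHz.
3.1 MHz ≤ fs/2 = 23.7 MHz, appears at 3.1 MHz.
93.4 MHz mod fs = 46 MHz.
46 MHz > fs/2 = 23.7 MHz, folds to fs − 46 MHz = 1.4 MHz.
89.8 MHz mod fs = 42.4 MHz.
42.4 MHz > fs/2 = 23.7 MHz, folds to fs − 42.4 MHz = 5 MHz.
Distinct values: {1.4 MHz, 3.1 MHz, 5 MHz}.

1.4 MHz, 3.1 MHz, 5 MHz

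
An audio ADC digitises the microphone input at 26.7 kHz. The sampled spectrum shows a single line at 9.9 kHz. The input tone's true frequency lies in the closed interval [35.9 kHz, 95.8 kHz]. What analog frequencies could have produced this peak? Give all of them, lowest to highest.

36.6 kHz, 43.5 kHz, 63.3 kHz, 70.2 kHz, 90 kHz

Frequencies that alias to 9.9 kHz are k·fs ± 9.9 kHz for integer k ≥ 0.
k=0: 9.9 kHz.
k=1: 16.8 kHz, 36.6 kHz.
k=2: 43.5 kHz, 63.3 kHz.
k=3: 70.2 kHz, 90 kHz.
k=4: 96.9 kHz, 116.7 kHz.
Within [35.9 kHz, 95.8 kHz]: 36.6 kHz, 43.5 kHz, 63.3 kHz, 70.2 kHz, 90 kHz.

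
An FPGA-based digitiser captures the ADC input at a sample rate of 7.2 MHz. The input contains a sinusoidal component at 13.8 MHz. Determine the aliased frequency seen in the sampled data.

0.6 MHz

13.8 MHz mod fs = 6.6 MHz.
6.6 MHz > fs/2 = 3.6 MHz, folds to fs − 6.6 MHz = 0.6 MHz.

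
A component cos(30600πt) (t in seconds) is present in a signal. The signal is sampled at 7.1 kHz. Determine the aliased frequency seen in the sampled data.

1.1 kHz

ω = 30600π rad/s → f = ω/(2π) = 15300 Hz = 15.3 kHz.
15.3 kHz mod fs = 1.1 kHz.
1.1 kHz ≤ fs/2 = 3.55 kHz, appears at 1.1 kHz.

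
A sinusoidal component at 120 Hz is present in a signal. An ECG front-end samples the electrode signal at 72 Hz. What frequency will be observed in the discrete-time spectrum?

24 Hz

120 Hz mod fs = 48 Hz.
48 Hz > fs/2 = 36 Hz, folds to fs − 48 Hz = 24 Hz.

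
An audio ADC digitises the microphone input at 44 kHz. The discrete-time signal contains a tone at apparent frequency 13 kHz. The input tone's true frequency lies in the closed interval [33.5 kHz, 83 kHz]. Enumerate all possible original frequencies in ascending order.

Frequencies that alias to 13 kHz are k·fs ± 13 kHz for integer k ≥ 0.
k=0: 13 kHz.
k=1: 31 kHz, 57 kHz.
k=2: 75 kHz, 101 kHz.
k=3: 119 kHz, 145 kHz.
Within [33.5 kHz, 83 kHz]: 57 kHz, 75 kHz.

57 kHz, 75 kHz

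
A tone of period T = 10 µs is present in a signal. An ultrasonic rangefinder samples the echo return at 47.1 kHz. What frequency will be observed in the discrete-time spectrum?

5.8 kHz

T = 10 µs → f = 1/T = 100 kHz.
100 kHz mod fs = 5.8 kHz.
5.8 kHz ≤ fs/2 = 23.55 kHz, appears at 5.8 kHz.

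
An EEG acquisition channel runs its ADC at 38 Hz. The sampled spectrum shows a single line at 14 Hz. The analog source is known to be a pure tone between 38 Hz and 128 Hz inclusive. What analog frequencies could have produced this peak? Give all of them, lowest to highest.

52 Hz, 62 Hz, 90 Hz, 100 Hz, 128 Hz

Frequencies that alias to 14 Hz are k·fs ± 14 Hz for integer k ≥ 0.
k=0: 14 Hz.
k=1: 24 Hz, 52 Hz.
k=2: 62 Hz, 90 Hz.
k=3: 100 Hz, 128 Hz.
k=4: 138 Hz, 166 Hz.
Within [38 Hz, 128 Hz]: 52 Hz, 62 Hz, 90 Hz, 100 Hz, 128 Hz.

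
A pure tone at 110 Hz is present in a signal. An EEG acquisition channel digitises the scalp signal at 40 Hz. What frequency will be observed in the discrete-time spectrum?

110 Hz mod fs = 30 Hz.
30 Hz > fs/2 = 20 Hz, folds to fs − 30 Hz = 10 Hz.

10 Hz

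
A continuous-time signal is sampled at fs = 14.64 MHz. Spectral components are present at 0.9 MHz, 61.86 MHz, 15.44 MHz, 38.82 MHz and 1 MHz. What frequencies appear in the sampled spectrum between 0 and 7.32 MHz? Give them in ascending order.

0.8 MHz, 0.9 MHz, 1 MHz, 3.3 MHz, 5.1 MHz

fs/2 = 7.32 MHz.
0.9 MHz ≤ fs/2 = 7.32 MHz, passes unchanged.
61.86 MHz mod fs = 3.3 MHz.
3.3 MHz ≤ fs/2 = 7.32 MHz, appears at 3.3 MHz.
15.44 MHz mod fs = 0.8 MHz.
0.8 MHz ≤ fs/2 = 7.32 MHz, appears at 0.8 MHz.
38.82 MHz mod fs = 9.54 MHz.
9.54 MHz > fs/2 = 7.32 MHz, folds to fs − 9.54 MHz = 5.1 MHz.
1 MHz ≤ fs/2 = 7.32 MHz, passes unchanged.
Distinct values: {0.8 MHz, 0.9 MHz, 1 MHz, 3.3 MHz, 5.1 MHz}.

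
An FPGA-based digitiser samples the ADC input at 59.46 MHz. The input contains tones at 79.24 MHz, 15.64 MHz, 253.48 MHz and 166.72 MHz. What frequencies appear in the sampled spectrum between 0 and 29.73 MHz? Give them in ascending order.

fs/2 = 29.73 MHz.
79.24 MHz mod fs = 19.78 MHz.
19.78 MHz ≤ fs/2 = 29.73 MHz, appears at 19.78 MHz.
15.64 MHz ≤ fs/2 = 29.73 MHz, passes unchanged.
253.48 MHz mod fs = 15.64 MHz.
15.64 MHz ≤ fs/2 = 29.73 MHz, appears at 15.64 MHz.
166.72 MHz mod fs = 47.8 MHz.
47.8 MHz > fs/2 = 29.73 MHz, folds to fs − 47.8 MHz = 11.66 MHz.
Distinct values: {11.66 MHz, 15.64 MHz, 19.78 MHz}.

11.66 MHz, 15.64 MHz, 19.78 MHz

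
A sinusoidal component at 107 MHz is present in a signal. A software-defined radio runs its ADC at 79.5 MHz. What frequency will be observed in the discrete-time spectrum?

27.5 MHz

107 MHz mod fs = 27.5 MHz.
27.5 MHz ≤ fs/2 = 39.75 MHz, appears at 27.5 MHz.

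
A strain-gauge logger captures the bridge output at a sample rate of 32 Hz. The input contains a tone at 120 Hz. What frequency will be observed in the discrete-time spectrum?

8 Hz

120 Hz mod fs = 24 Hz.
24 Hz > fs/2 = 16 Hz, folds to fs − 24 Hz = 8 Hz.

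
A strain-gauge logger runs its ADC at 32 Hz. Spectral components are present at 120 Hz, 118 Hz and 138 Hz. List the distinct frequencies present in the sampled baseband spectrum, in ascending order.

8 Hz, 10 Hz

fs/2 = 16 Hz.
120 Hz mod fs = 24 Hz.
24 Hz > fs/2 = 16 Hz, folds to fs − 24 Hz = 8 Hz.
118 Hz mod fs = 22 Hz.
22 Hz > fs/2 = 16 Hz, folds to fs − 22 Hz = 10 Hz.
138 Hz mod fs = 10 Hz.
10 Hz ≤ fs/2 = 16 Hz, appears at 10 Hz.
Distinct values: {8 Hz, 10 Hz}.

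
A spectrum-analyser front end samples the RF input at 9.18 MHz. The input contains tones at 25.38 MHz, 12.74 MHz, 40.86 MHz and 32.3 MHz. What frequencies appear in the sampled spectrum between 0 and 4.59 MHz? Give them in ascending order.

2.16 MHz, 3.56 MHz, 4.14 MHz, 4.42 MHz

fs/2 = 4.59 MHz.
25.38 MHz mod fs = 7.02 MHz.
7.02 MHz > fs/2 = 4.59 MHz, folds to fs − 7.02 MHz = 2.16 MHz.
12.74 MHz mod fs = 3.56 MHz.
3.56 MHz ≤ fs/2 = 4.59 MHz, appears at 3.56 MHz.
40.86 MHz mod fs = 4.14 MHz.
4.14 MHz ≤ fs/2 = 4.59 MHz, appears at 4.14 MHz.
32.3 MHz mod fs = 4.76 MHz.
4.76 MHz > fs/2 = 4.59 MHz, folds to fs − 4.76 MHz = 4.42 MHz.
Distinct values: {2.16 MHz, 3.56 MHz, 4.14 MHz, 4.42 MHz}.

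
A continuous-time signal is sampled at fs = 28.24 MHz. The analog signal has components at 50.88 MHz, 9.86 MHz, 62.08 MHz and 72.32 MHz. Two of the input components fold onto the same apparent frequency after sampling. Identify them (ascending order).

fs/2 = 14.12 MHz.
50.88 MHz mod fs = 22.64 MHz.
22.64 MHz > fs/2 = 14.12 MHz, folds to fs − 22.64 MHz = 5.6 MHz.
9.86 MHz ≤ fs/2 = 14.12 MHz, passes unchanged.
62.08 MHz mod fs = 5.6 MHz.
5.6 MHz ≤ fs/2 = 14.12 MHz, appears at 5.6 MHz.
72.32 MHz mod fs = 15.84 MHz.
15.84 MHz > fs/2 = 14.12 MHz, folds to fs − 15.84 MHz = 12.4 MHz.
50.88 MHz and 62.08 MHz both map to 5.6 MHz.

50.88 MHz, 62.08 MHz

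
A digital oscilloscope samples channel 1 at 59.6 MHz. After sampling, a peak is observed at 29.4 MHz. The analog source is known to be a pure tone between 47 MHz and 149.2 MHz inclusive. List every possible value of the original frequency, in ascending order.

Frequencies that alias to 29.4 MHz are k·fs ± 29.4 MHz for integer k ≥ 0.
k=0: 29.4 MHz.
k=1: 30.2 MHz, 89 MHz.
k=2: 89.8 MHz, 148.6 MHz.
k=3: 149.4 MHz, 208.2 MHz.
Within [47 MHz, 149.2 MHz]: 89 MHz, 89.8 MHz, 148.6 MHz.

89 MHz, 89.8 MHz, 148.6 MHz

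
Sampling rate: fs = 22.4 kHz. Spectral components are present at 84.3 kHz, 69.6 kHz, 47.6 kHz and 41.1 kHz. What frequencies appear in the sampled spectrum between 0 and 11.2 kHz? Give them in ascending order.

fs/2 = 11.2 kHz.
84.3 kHz mod fs = 17.1 kHz.
17.1 kHz > fs/2 = 11.2 kHz, folds to fs − 17.1 kHz = 5.3 kHz.
69.6 kHz mod fs = 2.4 kHz.
2.4 kHz ≤ fs/2 = 11.2 kHz, appears at 2.4 kHz.
47.6 kHz mod fs = 2.8 kHz.
2.8 kHz ≤ fs/2 = 11.2 kHz, appears at 2.8 kHz.
41.1 kHz mod fs = 18.7 kHz.
18.7 kHz > fs/2 = 11.2 kHz, folds to fs − 18.7 kHz = 3.7 kHz.
Distinct values: {2.4 kHz, 2.8 kHz, 3.7 kHz, 5.3 kHz}.

2.4 kHz, 2.8 kHz, 3.7 kHz, 5.3 kHz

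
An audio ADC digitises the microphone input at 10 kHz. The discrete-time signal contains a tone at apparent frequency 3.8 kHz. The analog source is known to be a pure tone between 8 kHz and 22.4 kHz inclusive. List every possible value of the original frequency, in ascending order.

13.8 kHz, 16.2 kHz

Frequencies that alias to 3.8 kHz are k·fs ± 3.8 kHz for integer k ≥ 0.
k=0: 3.8 kHz.
k=1: 6.2 kHz, 13.8 kHz.
k=2: 16.2 kHz, 23.8 kHz.
k=3: 26.2 kHz, 33.8 kHz.
Within [8 kHz, 22.4 kHz]: 13.8 kHz, 16.2 kHz.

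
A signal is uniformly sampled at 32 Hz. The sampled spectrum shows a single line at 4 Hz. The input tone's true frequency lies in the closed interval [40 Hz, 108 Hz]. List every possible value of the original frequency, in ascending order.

Frequencies that alias to 4 Hz are k·fs ± 4 Hz for integer k ≥ 0.
k=0: 4 Hz.
k=1: 28 Hz, 36 Hz.
k=2: 60 Hz, 68 Hz.
k=3: 92 Hz, 100 Hz.
k=4: 124 Hz, 132 Hz.
Within [40 Hz, 108 Hz]: 60 Hz, 68 Hz, 92 Hz, 100 Hz.

60 Hz, 68 Hz, 92 Hz, 100 Hz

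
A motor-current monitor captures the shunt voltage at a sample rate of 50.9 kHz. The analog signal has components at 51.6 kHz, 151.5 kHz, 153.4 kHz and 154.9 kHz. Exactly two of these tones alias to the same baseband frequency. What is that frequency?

0.7 kHz

fs/2 = 25.45 kHz.
51.6 kHz mod fs = 0.7 kHz.
0.7 kHz ≤ fs/2 = 25.45 kHz, appears at 0.7 kHz.
151.5 kHz mod fs = 49.7 kHz.
49.7 kHz > fs/2 = 25.45 kHz, folds to fs − 49.7 kHz = 1.2 kHz.
153.4 kHz mod fs = 0.7 kHz.
0.7 kHz ≤ fs/2 = 25.45 kHz, appears at 0.7 kHz.
154.9 kHz mod fs = 2.2 kHz.
2.2 kHz ≤ fs/2 = 25.45 kHz, appears at 2.2 kHz.
51.6 kHz and 153.4 kHz both map to 0.7 kHz.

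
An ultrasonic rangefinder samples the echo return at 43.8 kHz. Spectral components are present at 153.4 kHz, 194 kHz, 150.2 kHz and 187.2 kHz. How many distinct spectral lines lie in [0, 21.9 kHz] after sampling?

fs/2 = 21.9 kHz.
153.4 kHz mod fs = 22 kHz.
22 kHz > fs/2 = 21.9 kHz, folds to fs − 22 kHz = 21.8 kHz.
194 kHz mod fs = 18.8 kHz.
18.8 kHz ≤ fs/2 = 21.9 kHz, appears at 18.8 kHz.
150.2 kHz mod fs = 18.8 kHz.
18.8 kHz ≤ fs/2 = 21.9 kHz, appears at 18.8 kHz.
187.2 kHz mod fs = 12 kHz.
12 kHz ≤ fs/2 = 21.9 kHz, appears at 12 kHz.
Distinct values: {12 kHz, 18.8 kHz, 21.8 kHz} → 3.

3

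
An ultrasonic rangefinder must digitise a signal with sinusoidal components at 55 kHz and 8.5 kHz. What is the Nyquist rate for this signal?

Highest-frequency component: 55 kHz.
Nyquist rate = 2 × 55 kHz = 110 kHz.

110 kHz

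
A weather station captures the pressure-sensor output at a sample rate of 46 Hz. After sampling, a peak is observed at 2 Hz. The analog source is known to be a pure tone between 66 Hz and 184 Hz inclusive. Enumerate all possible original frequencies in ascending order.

90 Hz, 94 Hz, 136 Hz, 140 Hz, 182 Hz

Frequencies that alias to 2 Hz are k·fs ± 2 Hz for integer k ≥ 0.
k=0: 2 Hz.
k=1: 44 Hz, 48 Hz.
k=2: 90 Hz, 94 Hz.
k=3: 136 Hz, 140 Hz.
k=4: 182 Hz, 186 Hz.
k=5: 228 Hz, 232 Hz.
Within [66 Hz, 184 Hz]: 90 Hz, 94 Hz, 136 Hz, 140 Hz, 182 Hz.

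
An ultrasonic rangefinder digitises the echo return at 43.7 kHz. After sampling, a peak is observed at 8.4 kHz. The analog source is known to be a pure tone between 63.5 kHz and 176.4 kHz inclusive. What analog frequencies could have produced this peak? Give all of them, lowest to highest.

79 kHz, 95.8 kHz, 122.7 kHz, 139.5 kHz, 166.4 kHz

Frequencies that alias to 8.4 kHz are k·fs ± 8.4 kHz for integer k ≥ 0.
k=0: 8.4 kHz.
k=1: 35.3 kHz, 52.1 kHz.
k=2: 79 kHz, 95.8 kHz.
k=3: 122.7 kHz, 139.5 kHz.
k=4: 166.4 kHz, 183.2 kHz.
k=5: 210.1 kHz, 226.9 kHz.
Within [63.5 kHz, 176.4 kHz]: 79 kHz, 95.8 kHz, 122.7 kHz, 139.5 kHz, 166.4 kHz.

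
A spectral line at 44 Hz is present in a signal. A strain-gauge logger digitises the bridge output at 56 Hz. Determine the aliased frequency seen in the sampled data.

44 Hz > fs/2 = 28 Hz, folds to fs − 44 Hz = 12 Hz.

12 Hz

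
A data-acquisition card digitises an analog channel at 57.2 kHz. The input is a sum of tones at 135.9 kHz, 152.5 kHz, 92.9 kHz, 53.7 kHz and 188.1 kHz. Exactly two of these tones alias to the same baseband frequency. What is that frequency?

21.5 kHz

fs/2 = 28.6 kHz.
135.9 kHz mod fs = 21.5 kHz.
21.5 kHz ≤ fs/2 = 28.6 kHz, appears at 21.5 kHz.
152.5 kHz mod fs = 38.1 kHz.
38.1 kHz > fs/2 = 28.6 kHz, folds to fs − 38.1 kHz = 19.1 kHz.
92.9 kHz mod fs = 35.7 kHz.
35.7 kHz > fs/2 = 28.6 kHz, folds to fs − 35.7 kHz = 21.5 kHz.
53.7 kHz > fs/2 = 28.6 kHz, folds to fs − 53.7 kHz = 3.5 kHz.
188.1 kHz mod fs = 16.5 kHz.
16.5 kHz ≤ fs/2 = 28.6 kHz, appears at 16.5 kHz.
92.9 kHz and 135.9 kHz both map to 21.5 kHz.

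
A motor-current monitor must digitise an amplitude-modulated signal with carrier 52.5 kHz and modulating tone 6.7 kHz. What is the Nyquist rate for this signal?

118.4 kHz

AM sidebands sit at fc ± fm = 45.8 kHz and 59.2 kHz.
Highest-frequency component: 59.2 kHz.
Nyquist rate = 2 × 59.2 kHz = 118.4 kHz.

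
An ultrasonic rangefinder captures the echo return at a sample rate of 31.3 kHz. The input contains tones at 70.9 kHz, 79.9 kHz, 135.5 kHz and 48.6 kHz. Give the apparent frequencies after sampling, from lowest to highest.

fs/2 = 15.65 kHz.
70.9 kHz mod fs = 8.3 kHz.
8.3 kHz ≤ fs/2 = 15.65 kHz, appears at 8.3 kHz.
79.9 kHz mod fs = 17.3 kHz.
17.3 kHz > fs/2 = 15.65 kHz, folds to fs − 17.3 kHz = 14 kHz.
135.5 kHz mod fs = 10.3 kHz.
10.3 kHz ≤ fs/2 = 15.65 kHz, appears at 10.3 kHz.
48.6 kHz mod fs = 17.3 kHz.
17.3 kHz > fs/2 = 15.65 kHz, folds to fs − 17.3 kHz = 14 kHz.
Distinct values: {8.3 kHz, 10.3 kHz, 14 kHz}.

8.3 kHz, 10.3 kHz, 14 kHz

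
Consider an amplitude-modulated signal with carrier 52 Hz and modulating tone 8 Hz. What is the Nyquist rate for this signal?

120 Hz

AM sidebands sit at fc ± fm = 44 Hz and 60 Hz.
Highest-frequency component: 60 Hz.
Nyquist rate = 2 × 60 Hz = 120 Hz.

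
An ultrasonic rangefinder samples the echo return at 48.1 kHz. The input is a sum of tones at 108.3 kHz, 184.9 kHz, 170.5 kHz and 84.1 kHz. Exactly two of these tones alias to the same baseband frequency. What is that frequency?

12.1 kHz

fs/2 = 24.05 kHz.
108.3 kHz mod fs = 12.1 kHz.
12.1 kHz ≤ fs/2 = 24.05 kHz, appears at 12.1 kHz.
184.9 kHz mod fs = 40.6 kHz.
40.6 kHz > fs/2 = 24.05 kHz, folds to fs − 40.6 kHz = 7.5 kHz.
170.5 kHz mod fs = 26.2 kHz.
26.2 kHz > fs/2 = 24.05 kHz, folds to fs − 26.2 kHz = 21.9 kHz.
84.1 kHz mod fs = 36 kHz.
36 kHz > fs/2 = 24.05 kHz, folds to fs − 36 kHz = 12.1 kHz.
84.1 kHz and 108.3 kHz both map to 12.1 kHz.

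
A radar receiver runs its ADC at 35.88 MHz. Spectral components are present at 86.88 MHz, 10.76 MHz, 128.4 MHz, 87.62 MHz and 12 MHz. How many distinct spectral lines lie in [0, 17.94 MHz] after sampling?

fs/2 = 17.94 MHz.
86.88 MHz mod fs = 15.12 MHz.
15.12 MHz ≤ fs/2 = 17.94 MHz, appears at 15.12 MHz.
10.76 MHz ≤ fs/2 = 17.94 MHz, passes unchanged.
128.4 MHz mod fs = 20.76 MHz.
20.76 MHz > fs/2 = 17.94 MHz, folds to fs − 20.76 MHz = 15.12 MHz.
87.62 MHz mod fs = 15.86 MHz.
15.86 MHz ≤ fs/2 = 17.94 MHz, appears at 15.86 MHz.
12 MHz ≤ fs/2 = 17.94 MHz, passes unchanged.
Distinct values: {10.76 MHz, 12 MHz, 15.12 MHz, 15.86 MHz} → 4.

4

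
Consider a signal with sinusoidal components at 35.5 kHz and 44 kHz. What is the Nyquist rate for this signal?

88 kHz

Highest-frequency component: 44 kHz.
Nyquist rate = 2 × 44 kHz = 88 kHz.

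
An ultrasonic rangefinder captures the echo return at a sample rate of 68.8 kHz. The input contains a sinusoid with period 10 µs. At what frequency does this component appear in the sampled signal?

T = 10 µs → f = 1/T = 100 kHz.
100 kHz mod fs = 31.2 kHz.
31.2 kHz ≤ fs/2 = 34.4 kHz, appears at 31.2 kHz.

31.2 kHz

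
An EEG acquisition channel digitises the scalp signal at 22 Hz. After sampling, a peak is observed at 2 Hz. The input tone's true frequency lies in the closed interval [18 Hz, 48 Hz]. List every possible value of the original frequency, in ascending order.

20 Hz, 24 Hz, 42 Hz, 46 Hz

Frequencies that alias to 2 Hz are k·fs ± 2 Hz for integer k ≥ 0.
k=0: 2 Hz.
k=1: 20 Hz, 24 Hz.
k=2: 42 Hz, 46 Hz.
k=3: 64 Hz, 68 Hz.
Within [18 Hz, 48 Hz]: 20 Hz, 24 Hz, 42 Hz, 46 Hz.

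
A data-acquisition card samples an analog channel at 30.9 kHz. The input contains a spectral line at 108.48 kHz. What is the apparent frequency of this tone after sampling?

108.48 kHz mod fs = 15.78 kHz.
15.78 kHz > fs/2 = 15.45 kHz, folds to fs − 15.78 kHz = 15.12 kHz.

15.12 kHz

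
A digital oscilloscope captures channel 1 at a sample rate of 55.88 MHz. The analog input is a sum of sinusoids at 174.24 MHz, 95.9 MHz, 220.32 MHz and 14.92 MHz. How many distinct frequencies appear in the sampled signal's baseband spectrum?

fs/2 = 27.94 MHz.
174.24 MHz mod fs = 6.6 MHz.
6.6 MHz ≤ fs/2 = 27.94 MHz, appears at 6.6 MHz.
95.9 MHz mod fs = 40.02 MHz.
40.02 MHz > fs/2 = 27.94 MHz, folds to fs − 40.02 MHz = 15.86 MHz.
220.32 MHz mod fs = 52.68 MHz.
52.68 MHz > fs/2 = 27.94 MHz, folds to fs − 52.68 MHz = 3.2 MHz.
14.92 MHz ≤ fs/2 = 27.94 MHz, passes unchanged.
Distinct values: {3.2 MHz, 6.6 MHz, 14.92 MHz, 15.86 MHz} → 4.

4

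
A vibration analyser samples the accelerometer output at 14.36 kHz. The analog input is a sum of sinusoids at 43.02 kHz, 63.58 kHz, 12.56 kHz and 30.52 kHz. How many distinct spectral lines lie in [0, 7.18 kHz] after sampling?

3

fs/2 = 7.18 kHz.
43.02 kHz mod fs = 14.3 kHz.
14.3 kHz > fs/2 = 7.18 kHz, folds to fs − 14.3 kHz = 0.06 kHz.
63.58 kHz mod fs = 6.14 kHz.
6.14 kHz ≤ fs/2 = 7.18 kHz, appears at 6.14 kHz.
12.56 kHz > fs/2 = 7.18 kHz, folds to fs − 12.56 kHz = 1.8 kHz.
30.52 kHz mod fs = 1.8 kHz.
1.8 kHz ≤ fs/2 = 7.18 kHz, appears at 1.8 kHz.
Distinct values: {0.06 kHz, 1.8 kHz, 6.14 kHz} → 3.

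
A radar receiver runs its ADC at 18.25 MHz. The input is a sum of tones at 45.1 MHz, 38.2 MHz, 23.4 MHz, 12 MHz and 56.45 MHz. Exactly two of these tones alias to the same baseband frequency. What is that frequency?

fs/2 = 9.125 MHz.
45.1 MHz mod fs = 8.6 MHz.
8.6 MHz ≤ fs/2 = 9.125 MHz, appears at 8.6 MHz.
38.2 MHz mod fs = 1.7 MHz.
1.7 MHz ≤ fs/2 = 9.125 MHz, appears at 1.7 MHz.
23.4 MHz mod fs = 5.15 MHz.
5.15 MHz ≤ fs/2 = 9.125 MHz, appears at 5.15 MHz.
12 MHz > fs/2 = 9.125 MHz, folds to fs − 12 MHz = 6.25 MHz.
56.45 MHz mod fs = 1.7 MHz.
1.7 MHz ≤ fs/2 = 9.125 MHz, appears at 1.7 MHz.
38.2 MHz and 56.45 MHz both map to 1.7 MHz.

1.7 MHz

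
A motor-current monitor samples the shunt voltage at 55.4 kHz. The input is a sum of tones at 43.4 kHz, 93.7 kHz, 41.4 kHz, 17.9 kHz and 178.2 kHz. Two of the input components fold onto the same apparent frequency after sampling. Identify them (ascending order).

fs/2 = 27.7 kHz.
43.4 kHz > fs/2 = 27.7 kHz, folds to fs − 43.4 kHz = 12 kHz.
93.7 kHz mod fs = 38.3 kHz.
38.3 kHz > fs/2 = 27.7 kHz, folds to fs − 38.3 kHz = 17.1 kHz.
41.4 kHz > fs/2 = 27.7 kHz, folds to fs − 41.4 kHz = 14 kHz.
17.9 kHz ≤ fs/2 = 27.7 kHz, passes unchanged.
178.2 kHz mod fs = 12 kHz.
12 kHz ≤ fs/2 = 27.7 kHz, appears at 12 kHz.
43.4 kHz and 178.2 kHz both map to 12 kHz.

43.4 kHz, 178.2 kHz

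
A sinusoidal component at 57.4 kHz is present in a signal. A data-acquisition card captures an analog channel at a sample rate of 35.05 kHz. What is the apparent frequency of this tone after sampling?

12.7 kHz

57.4 kHz mod fs = 22.35 kHz.
22.35 kHz > fs/2 = 17.525 kHz, folds to fs − 22.35 kHz = 12.7 kHz.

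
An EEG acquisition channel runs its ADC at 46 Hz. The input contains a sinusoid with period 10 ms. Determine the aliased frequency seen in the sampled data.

T = 10 ms → f = 1/T = 100 Hz.
100 Hz mod fs = 8 Hz.
8 Hz ≤ fs/2 = 23 Hz, appears at 8 Hz.

8 Hz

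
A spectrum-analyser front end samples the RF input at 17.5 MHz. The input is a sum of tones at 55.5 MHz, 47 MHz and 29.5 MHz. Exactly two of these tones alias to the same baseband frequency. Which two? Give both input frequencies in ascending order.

fs/2 = 8.75 MHz.
55.5 MHz mod fs = 3 MHz.
3 MHz ≤ fs/2 = 8.75 MHz, appears at 3 MHz.
47 MHz mod fs = 12 MHz.
12 MHz > fs/2 = 8.75 MHz, folds to fs − 12 MHz = 5.5 MHz.
29.5 MHz mod fs = 12 MHz.
12 MHz > fs/2 = 8.75 MHz, folds to fs − 12 MHz = 5.5 MHz.
29.5 MHz and 47 MHz both map to 5.5 MHz.

29.5 MHz, 47 MHz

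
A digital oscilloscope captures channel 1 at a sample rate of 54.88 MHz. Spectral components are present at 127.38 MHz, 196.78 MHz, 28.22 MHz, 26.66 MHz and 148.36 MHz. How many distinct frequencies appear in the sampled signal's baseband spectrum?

4

fs/2 = 27.44 MHz.
127.38 MHz mod fs = 17.62 MHz.
17.62 MHz ≤ fs/2 = 27.44 MHz, appears at 17.62 MHz.
196.78 MHz mod fs = 32.14 MHz.
32.14 MHz > fs/2 = 27.44 MHz, folds to fs − 32.14 MHz = 22.74 MHz.
28.22 MHz > fs/2 = 27.44 MHz, folds to fs − 28.22 MHz = 26.66 MHz.
26.66 MHz ≤ fs/2 = 27.44 MHz, passes unchanged.
148.36 MHz mod fs = 38.6 MHz.
38.6 MHz > fs/2 = 27.44 MHz, folds to fs − 38.6 MHz = 16.28 MHz.
Distinct values: {16.28 MHz, 17.62 MHz, 22.74 MHz, 26.66 MHz} → 4.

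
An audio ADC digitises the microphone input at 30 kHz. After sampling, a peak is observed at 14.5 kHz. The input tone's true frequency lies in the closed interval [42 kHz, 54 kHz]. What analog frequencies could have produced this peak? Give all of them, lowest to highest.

Frequencies that alias to 14.5 kHz are k·fs ± 14.5 kHz for integer k ≥ 0.
k=0: 14.5 kHz.
k=1: 15.5 kHz, 44.5 kHz.
k=2: 45.5 kHz, 74.5 kHz.
k=3: 75.5 kHz, 104.5 kHz.
Within [42 kHz, 54 kHz]: 44.5 kHz, 45.5 kHz.

44.5 kHz, 45.5 kHz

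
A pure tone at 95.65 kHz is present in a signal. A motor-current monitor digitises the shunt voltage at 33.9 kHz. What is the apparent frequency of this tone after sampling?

95.65 kHz mod fs = 27.85 kHz.
27.85 kHz > fs/2 = 16.95 kHz, folds to fs − 27.85 kHz = 6.05 kHz.

6.05 kHz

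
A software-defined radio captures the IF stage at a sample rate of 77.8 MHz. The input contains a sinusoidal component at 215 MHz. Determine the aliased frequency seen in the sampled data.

215 MHz mod fs = 59.4 MHz.
59.4 MHz > fs/2 = 38.9 MHz, folds to fs − 59.4 MHz = 18.4 MHz.

18.4 MHz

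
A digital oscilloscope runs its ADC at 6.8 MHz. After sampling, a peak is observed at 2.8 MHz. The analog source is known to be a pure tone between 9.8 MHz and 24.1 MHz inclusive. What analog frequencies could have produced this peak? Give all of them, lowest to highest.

Frequencies that alias to 2.8 MHz are k·fs ± 2.8 MHz for integer k ≥ 0.
k=0: 2.8 MHz.
k=1: 4 MHz, 9.6 MHz.
k=2: 10.8 MHz, 16.4 MHz.
k=3: 17.6 MHz, 23.2 MHz.
k=4: 24.4 MHz, 30 MHz.
Within [9.8 MHz, 24.1 MHz]: 10.8 MHz, 16.4 MHz, 17.6 MHz, 23.2 MHz.

10.8 MHz, 16.4 MHz, 17.6 MHz, 23.2 MHz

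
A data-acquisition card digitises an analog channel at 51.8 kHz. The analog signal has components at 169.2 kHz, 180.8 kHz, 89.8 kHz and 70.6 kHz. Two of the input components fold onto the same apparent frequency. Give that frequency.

fs/2 = 25.9 kHz.
169.2 kHz mod fs = 13.8 kHz.
13.8 kHz ≤ fs/2 = 25.9 kHz, appears at 13.8 kHz.
180.8 kHz mod fs = 25.4 kHz.
25.4 kHz ≤ fs/2 = 25.9 kHz, appears at 25.4 kHz.
89.8 kHz mod fs = 38 kHz.
38 kHz > fs/2 = 25.9 kHz, folds to fs − 38 kHz = 13.8 kHz.
70.6 kHz mod fs = 18.8 kHz.
18.8 kHz ≤ fs/2 = 25.9 kHz, appears at 18.8 kHz.
89.8 kHz and 169.2 kHz both map to 13.8 kHz.

13.8 kHz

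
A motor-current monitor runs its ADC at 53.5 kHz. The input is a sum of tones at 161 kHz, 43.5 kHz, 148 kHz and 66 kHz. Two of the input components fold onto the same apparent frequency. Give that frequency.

fs/2 = 26.75 kHz.
161 kHz mod fs = 0.5 kHz.
0.5 kHz ≤ fs/2 = 26.75 kHz, appears at 0.5 kHz.
43.5 kHz > fs/2 = 26.75 kHz, folds to fs − 43.5 kHz = 10 kHz.
148 kHz mod fs = 41 kHz.
41 kHz > fs/2 = 26.75 kHz, folds to fs − 41 kHz = 12.5 kHz.
66 kHz mod fs = 12.5 kHz.
12.5 kHz ≤ fs/2 = 26.75 kHz, appears at 12.5 kHz.
66 kHz and 148 kHz both map to 12.5 kHz.

12.5 kHz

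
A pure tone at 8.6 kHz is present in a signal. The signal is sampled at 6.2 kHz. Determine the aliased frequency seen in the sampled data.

2.4 kHz

8.6 kHz mod fs = 2.4 kHz.
2.4 kHz ≤ fs/2 = 3.1 kHz, appears at 2.4 kHz.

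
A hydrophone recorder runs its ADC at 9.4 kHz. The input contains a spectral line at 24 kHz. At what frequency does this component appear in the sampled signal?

4.2 kHz

24 kHz mod fs = 5.2 kHz.
5.2 kHz > fs/2 = 4.7 kHz, folds to fs − 5.2 kHz = 4.2 kHz.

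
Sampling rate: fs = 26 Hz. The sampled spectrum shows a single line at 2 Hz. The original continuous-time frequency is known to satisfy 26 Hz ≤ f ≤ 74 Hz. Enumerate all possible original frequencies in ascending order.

28 Hz, 50 Hz, 54 Hz

Frequencies that alias to 2 Hz are k·fs ± 2 Hz for integer k ≥ 0.
k=0: 2 Hz.
k=1: 24 Hz, 28 Hz.
k=2: 50 Hz, 54 Hz.
k=3: 76 Hz, 80 Hz.
Within [26 Hz, 74 Hz]: 28 Hz, 50 Hz, 54 Hz.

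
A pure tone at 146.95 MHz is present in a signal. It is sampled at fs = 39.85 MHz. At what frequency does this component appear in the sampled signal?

146.95 MHz mod fs = 27.4 MHz.
27.4 MHz > fs/2 = 19.925 MHz, folds to fs − 27.4 MHz = 12.45 MHz.

12.45 MHz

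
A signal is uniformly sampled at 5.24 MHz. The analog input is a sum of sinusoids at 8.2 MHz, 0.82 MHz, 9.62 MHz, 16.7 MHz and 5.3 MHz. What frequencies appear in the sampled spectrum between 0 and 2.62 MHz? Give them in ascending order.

fs/2 = 2.62 MHz.
8.2 MHz mod fs = 2.96 MHz.
2.96 MHz > fs/2 = 2.62 MHz, folds to fs − 2.96 MHz = 2.28 MHz.
0.82 MHz ≤ fs/2 = 2.62 MHz, passes unchanged.
9.62 MHz mod fs = 4.38 MHz.
4.38 MHz > fs/2 = 2.62 MHz, folds to fs − 4.38 MHz = 0.86 MHz.
16.7 MHz mod fs = 0.98 MHz.
0.98 MHz ≤ fs/2 = 2.62 MHz, appears at 0.98 MHz.
5.3 MHz mod fs = 0.06 MHz.
0.06 MHz ≤ fs/2 = 2.62 MHz, appears at 0.06 MHz.
Distinct values: {0.06 MHz, 0.82 MHz, 0.86 MHz, 0.98 MHz, 2.28 MHz}.

0.06 MHz, 0.82 MHz, 0.86 MHz, 0.98 MHz, 2.28 MHz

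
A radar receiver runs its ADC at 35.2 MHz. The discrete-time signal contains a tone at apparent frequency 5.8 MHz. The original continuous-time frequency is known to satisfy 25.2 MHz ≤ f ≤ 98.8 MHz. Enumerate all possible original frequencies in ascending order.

Frequencies that alias to 5.8 MHz are k·fs ± 5.8 MHz for integer k ≥ 0.
k=0: 5.8 MHz.
k=1: 29.4 MHz, 41 MHz.
k=2: 64.6 MHz, 76.2 MHz.
k=3: 99.8 MHz, 111.4 MHz.
Within [25.2 MHz, 98.8 MHz]: 29.4 MHz, 41 MHz, 64.6 MHz, 76.2 MHz.

29.4 MHz, 41 MHz, 64.6 MHz, 76.2 MHz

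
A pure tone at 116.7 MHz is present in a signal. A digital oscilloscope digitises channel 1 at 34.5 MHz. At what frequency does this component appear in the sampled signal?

116.7 MHz mod fs = 13.2 MHz.
13.2 MHz ≤ fs/2 = 17.25 MHz, appears at 13.2 MHz.

13.2 MHz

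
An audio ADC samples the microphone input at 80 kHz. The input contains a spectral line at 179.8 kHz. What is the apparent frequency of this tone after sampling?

179.8 kHz mod fs = 19.8 kHz.
19.8 kHz ≤ fs/2 = 40 kHz, appears at 19.8 kHz.

19.8 kHz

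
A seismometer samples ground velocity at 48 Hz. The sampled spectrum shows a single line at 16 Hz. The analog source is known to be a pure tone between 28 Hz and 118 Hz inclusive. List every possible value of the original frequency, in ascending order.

Frequencies that alias to 16 Hz are k·fs ± 16 Hz for integer k ≥ 0.
k=0: 16 Hz.
k=1: 32 Hz, 64 Hz.
k=2: 80 Hz, 112 Hz.
k=3: 128 Hz, 160 Hz.
Within [28 Hz, 118 Hz]: 32 Hz, 64 Hz, 80 Hz, 112 Hz.

32 Hz, 64 Hz, 80 Hz, 112 Hz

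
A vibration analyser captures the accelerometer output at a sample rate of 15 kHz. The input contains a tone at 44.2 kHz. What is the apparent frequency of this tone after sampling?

0.8 kHz

44.2 kHz mod fs = 14.2 kHz.
14.2 kHz > fs/2 = 7.5 kHz, folds to fs − 14.2 kHz = 0.8 kHz.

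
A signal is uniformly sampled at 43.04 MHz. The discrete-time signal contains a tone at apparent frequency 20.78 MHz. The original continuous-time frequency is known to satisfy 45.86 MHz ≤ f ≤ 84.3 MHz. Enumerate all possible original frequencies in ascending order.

63.82 MHz, 65.3 MHz

Frequencies that alias to 20.78 MHz are k·fs ± 20.78 MHz for integer k ≥ 0.
k=0: 20.78 MHz.
k=1: 22.26 MHz, 63.82 MHz.
k=2: 65.3 MHz, 106.86 MHz.
k=3: 108.34 MHz, 149.9 MHz.
Within [45.86 MHz, 84.3 MHz]: 63.82 MHz, 65.3 MHz.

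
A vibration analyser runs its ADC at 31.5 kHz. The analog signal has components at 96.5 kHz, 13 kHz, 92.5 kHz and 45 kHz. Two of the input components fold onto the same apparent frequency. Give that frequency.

2 kHz

fs/2 = 15.75 kHz.
96.5 kHz mod fs = 2 kHz.
2 kHz ≤ fs/2 = 15.75 kHz, appears at 2 kHz.
13 kHz ≤ fs/2 = 15.75 kHz, passes unchanged.
92.5 kHz mod fs = 29.5 kHz.
29.5 kHz > fs/2 = 15.75 kHz, folds to fs − 29.5 kHz = 2 kHz.
45 kHz mod fs = 13.5 kHz.
13.5 kHz ≤ fs/2 = 15.75 kHz, appears at 13.5 kHz.
92.5 kHz and 96.5 kHz both map to 2 kHz.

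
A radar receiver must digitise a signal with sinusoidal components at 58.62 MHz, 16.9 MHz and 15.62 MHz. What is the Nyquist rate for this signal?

Highest-frequency component: 58.62 MHz.
Nyquist rate = 2 × 58.62 MHz = 117.24 MHz.

117.24 MHz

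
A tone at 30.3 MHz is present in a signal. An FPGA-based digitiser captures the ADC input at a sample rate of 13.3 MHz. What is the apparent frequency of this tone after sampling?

30.3 MHz mod fs = 3.7 MHz.
3.7 MHz ≤ fs/2 = 6.65 MHz, appears at 3.7 MHz.

3.7 MHz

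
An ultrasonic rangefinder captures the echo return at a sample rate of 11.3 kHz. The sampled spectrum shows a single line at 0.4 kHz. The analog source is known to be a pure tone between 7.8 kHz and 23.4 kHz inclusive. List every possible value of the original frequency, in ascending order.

10.9 kHz, 11.7 kHz, 22.2 kHz, 23 kHz

Frequencies that alias to 0.4 kHz are k·fs ± 0.4 kHz for integer k ≥ 0.
k=0: 0.4 kHz.
k=1: 10.9 kHz, 11.7 kHz.
k=2: 22.2 kHz, 23 kHz.
k=3: 33.5 kHz, 34.3 kHz.
Within [7.8 kHz, 23.4 kHz]: 10.9 kHz, 11.7 kHz, 22.2 kHz, 23 kHz.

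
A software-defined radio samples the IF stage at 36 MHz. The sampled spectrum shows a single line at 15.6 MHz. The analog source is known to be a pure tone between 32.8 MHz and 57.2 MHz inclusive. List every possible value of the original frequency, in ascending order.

Frequencies that alias to 15.6 MHz are k·fs ± 15.6 MHz for integer k ≥ 0.
k=0: 15.6 MHz.
k=1: 20.4 MHz, 51.6 MHz.
k=2: 56.4 MHz, 87.6 MHz.
k=3: 92.4 MHz, 123.6 MHz.
Within [32.8 MHz, 57.2 MHz]: 51.6 MHz, 56.4 MHz.

51.6 MHz, 56.4 MHz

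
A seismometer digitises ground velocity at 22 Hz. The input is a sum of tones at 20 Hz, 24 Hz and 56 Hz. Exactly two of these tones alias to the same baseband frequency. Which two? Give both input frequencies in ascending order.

fs/2 = 11 Hz.
20 Hz > fs/2 = 11 Hz, folds to fs − 20 Hz = 2 Hz.
24 Hz mod fs = 2 Hz.
2 Hz ≤ fs/2 = 11 Hz, appears at 2 Hz.
56 Hz mod fs = 12 Hz.
12 Hz > fs/2 = 11 Hz, folds to fs − 12 Hz = 10 Hz.
20 Hz and 24 Hz both map to 2 Hz.

20 Hz, 24 Hz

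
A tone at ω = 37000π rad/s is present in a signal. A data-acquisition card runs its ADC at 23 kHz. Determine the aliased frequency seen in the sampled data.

4.5 kHz

ω = 37000π rad/s → f = ω/(2π) = 18500 Hz = 18.5 kHz.
18.5 kHz > fs/2 = 11.5 kHz, folds to fs − 18.5 kHz = 4.5 kHz.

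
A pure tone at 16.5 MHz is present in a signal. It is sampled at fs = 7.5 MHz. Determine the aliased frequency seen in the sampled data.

16.5 MHz mod fs = 1.5 MHz.
1.5 MHz ≤ fs/2 = 3.75 MHz, appears at 1.5 MHz.

1.5 MHz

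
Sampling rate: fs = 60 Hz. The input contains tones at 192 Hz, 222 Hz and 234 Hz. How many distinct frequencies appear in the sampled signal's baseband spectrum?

3

fs/2 = 30 Hz.
192 Hz mod fs = 12 Hz.
12 Hz ≤ fs/2 = 30 Hz, appears at 12 Hz.
222 Hz mod fs = 42 Hz.
42 Hz > fs/2 = 30 Hz, folds to fs − 42 Hz = 18 Hz.
234 Hz mod fs = 54 Hz.
54 Hz > fs/2 = 30 Hz, folds to fs − 54 Hz = 6 Hz.
Distinct values: {6 Hz, 12 Hz, 18 Hz} → 3.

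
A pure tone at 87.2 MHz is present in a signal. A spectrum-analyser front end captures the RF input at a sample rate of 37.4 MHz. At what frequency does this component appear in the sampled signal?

87.2 MHz mod fs = 12.4 MHz.
12.4 MHz ≤ fs/2 = 18.7 MHz, appears at 12.4 MHz.

12.4 MHz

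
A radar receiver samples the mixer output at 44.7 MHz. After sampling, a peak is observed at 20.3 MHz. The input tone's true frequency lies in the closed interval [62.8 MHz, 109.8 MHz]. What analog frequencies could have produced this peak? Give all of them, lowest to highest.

65 MHz, 69.1 MHz, 109.7 MHz

Frequencies that alias to 20.3 MHz are k·fs ± 20.3 MHz for integer k ≥ 0.
k=0: 20.3 MHz.
k=1: 24.4 MHz, 65 MHz.
k=2: 69.1 MHz, 109.7 MHz.
k=3: 113.8 MHz, 154.4 MHz.
Within [62.8 MHz, 109.8 MHz]: 65 MHz, 69.1 MHz, 109.7 MHz.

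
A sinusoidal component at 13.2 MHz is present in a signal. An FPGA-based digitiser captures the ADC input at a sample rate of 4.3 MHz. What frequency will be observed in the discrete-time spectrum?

13.2 MHz mod fs = 0.3 MHz.
0.3 MHz ≤ fs/2 = 2.15 MHz, appears at 0.3 MHz.

0.3 MHz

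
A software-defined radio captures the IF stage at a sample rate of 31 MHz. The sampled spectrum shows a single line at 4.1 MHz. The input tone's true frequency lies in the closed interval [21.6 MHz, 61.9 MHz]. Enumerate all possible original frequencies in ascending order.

Frequencies that alias to 4.1 MHz are k·fs ± 4.1 MHz for integer k ≥ 0.
k=0: 4.1 MHz.
k=1: 26.9 MHz, 35.1 MHz.
k=2: 57.9 MHz, 66.1 MHz.
k=3: 88.9 MHz, 97.1 MHz.
Within [21.6 MHz, 61.9 MHz]: 26.9 MHz, 35.1 MHz, 57.9 MHz.

26.9 MHz, 35.1 MHz, 57.9 MHz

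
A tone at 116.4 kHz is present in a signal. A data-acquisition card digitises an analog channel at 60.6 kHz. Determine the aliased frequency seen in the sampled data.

116.4 kHz mod fs = 55.8 kHz.
55.8 kHz > fs/2 = 30.3 kHz, folds to fs − 55.8 kHz = 4.8 kHz.

4.8 kHz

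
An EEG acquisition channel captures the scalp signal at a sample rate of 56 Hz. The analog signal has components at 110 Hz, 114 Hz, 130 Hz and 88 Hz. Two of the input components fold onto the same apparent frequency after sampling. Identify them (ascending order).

fs/2 = 28 Hz.
110 Hz mod fs = 54 Hz.
54 Hz > fs/2 = 28 Hz, folds to fs − 54 Hz = 2 Hz.
114 Hz mod fs = 2 Hz.
2 Hz ≤ fs/2 = 28 Hz, appears at 2 Hz.
130 Hz mod fs = 18 Hz.
18 Hz ≤ fs/2 = 28 Hz, appears at 18 Hz.
88 Hz mod fs = 32 Hz.
32 Hz > fs/2 = 28 Hz, folds to fs − 32 Hz = 24 Hz.
110 Hz and 114 Hz both map to 2 Hz.

110 Hz, 114 Hz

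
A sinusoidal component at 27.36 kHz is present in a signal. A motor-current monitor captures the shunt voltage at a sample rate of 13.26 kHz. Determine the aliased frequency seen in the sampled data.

0.84 kHz

27.36 kHz mod fs = 0.84 kHz.
0.84 kHz ≤ fs/2 = 6.63 kHz, appears at 0.84 kHz.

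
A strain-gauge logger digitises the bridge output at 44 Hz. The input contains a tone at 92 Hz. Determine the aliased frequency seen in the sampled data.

92 Hz mod fs = 4 Hz.
4 Hz ≤ fs/2 = 22 Hz, appears at 4 Hz.

4 Hz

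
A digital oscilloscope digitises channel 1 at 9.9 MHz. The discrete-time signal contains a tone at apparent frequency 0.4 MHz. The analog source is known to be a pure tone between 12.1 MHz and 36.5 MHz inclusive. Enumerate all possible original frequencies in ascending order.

Frequencies that alias to 0.4 MHz are k·fs ± 0.4 MHz for integer k ≥ 0.
k=0: 0.4 MHz.
k=1: 9.5 MHz, 10.3 MHz.
k=2: 19.4 MHz, 20.2 MHz.
k=3: 29.3 MHz, 30.1 MHz.
k=4: 39.2 MHz, 40 MHz.
Within [12.1 MHz, 36.5 MHz]: 19.4 MHz, 20.2 MHz, 29.3 MHz, 30.1 MHz.

19.4 MHz, 20.2 MHz, 29.3 MHz, 30.1 MHz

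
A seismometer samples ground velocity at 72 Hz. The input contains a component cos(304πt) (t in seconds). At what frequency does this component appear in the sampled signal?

8 Hz

ω = 304π rad/s → f = ω/(2π) = 152 Hz.
152 Hz mod fs = 8 Hz.
8 Hz ≤ fs/2 = 36 Hz, appears at 8 Hz.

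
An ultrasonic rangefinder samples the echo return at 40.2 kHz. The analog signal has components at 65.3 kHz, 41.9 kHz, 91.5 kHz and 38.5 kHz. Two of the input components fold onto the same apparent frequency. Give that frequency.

1.7 kHz

fs/2 = 20.1 kHz.
65.3 kHz mod fs = 25.1 kHz.
25.1 kHz > fs/2 = 20.1 kHz, folds to fs − 25.1 kHz = 15.1 kHz.
41.9 kHz mod fs = 1.7 kHz.
1.7 kHz ≤ fs/2 = 20.1 kHz, appears at 1.7 kHz.
91.5 kHz mod fs = 11.1 kHz.
11.1 kHz ≤ fs/2 = 20.1 kHz, appears at 11.1 kHz.
38.5 kHz > fs/2 = 20.1 kHz, folds to fs − 38.5 kHz = 1.7 kHz.
38.5 kHz and 41.9 kHz both map to 1.7 kHz.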